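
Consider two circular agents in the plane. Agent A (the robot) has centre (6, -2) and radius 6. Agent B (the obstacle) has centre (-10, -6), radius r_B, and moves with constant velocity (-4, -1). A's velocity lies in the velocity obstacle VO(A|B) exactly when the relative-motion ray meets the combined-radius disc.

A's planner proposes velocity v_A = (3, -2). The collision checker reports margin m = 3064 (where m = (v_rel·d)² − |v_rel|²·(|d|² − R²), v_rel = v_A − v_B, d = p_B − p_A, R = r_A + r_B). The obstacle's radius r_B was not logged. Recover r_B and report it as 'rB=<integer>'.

m = 3064
d = (-16, -4);  v_rel = (7, -1),  |v_rel|² = 50
v_rel×d = (7)·(-4) − (-1)·(-16) = -44
since m = R²·50 − (-44)²:  R² = (1936 + 3064) / 50 = 100
R = √100 = 10  ⇒  r_B = 10 − 6 = 4

rB=4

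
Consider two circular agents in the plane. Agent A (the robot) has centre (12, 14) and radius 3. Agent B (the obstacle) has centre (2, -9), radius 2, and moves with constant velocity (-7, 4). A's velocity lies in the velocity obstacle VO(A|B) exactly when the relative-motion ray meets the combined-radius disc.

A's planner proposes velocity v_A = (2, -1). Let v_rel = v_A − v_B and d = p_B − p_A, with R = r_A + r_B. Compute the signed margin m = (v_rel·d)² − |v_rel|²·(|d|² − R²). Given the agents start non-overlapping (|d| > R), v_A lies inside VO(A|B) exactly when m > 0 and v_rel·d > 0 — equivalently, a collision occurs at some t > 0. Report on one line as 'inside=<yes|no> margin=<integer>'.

d = (-10, -23),  |d|² = 629;  R = 3+2 = 5,  c = 629−5² = 604
v_rel = (9, -5),  |v_rel|² = 106;  v_rel·d = (9)·(-10) + (-5)·(-23) = 25
106·t² − 50·t + 604 = 0  ⇒  m = 25² − 106·604 = -63399
m = -63399 < 0,  v_rel·d = 25 > 0  ⇒  outside

inside=no margin=-63399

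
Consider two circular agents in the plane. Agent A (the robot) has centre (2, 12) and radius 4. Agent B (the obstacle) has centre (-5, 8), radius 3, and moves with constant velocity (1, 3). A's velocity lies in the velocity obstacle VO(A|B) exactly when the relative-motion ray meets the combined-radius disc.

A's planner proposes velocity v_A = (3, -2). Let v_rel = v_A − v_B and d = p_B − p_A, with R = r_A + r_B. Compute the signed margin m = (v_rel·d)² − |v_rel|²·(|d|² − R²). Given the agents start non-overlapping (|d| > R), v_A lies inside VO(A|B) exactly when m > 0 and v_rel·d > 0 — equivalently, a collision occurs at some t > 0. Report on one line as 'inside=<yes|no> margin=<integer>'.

d = (-7, -4),  |d|² = 65;  R = 4+3 = 7,  c = 65−7² = 16
v_rel = (2, -5),  |v_rel|² = 29;  v_rel·d = (2)·(-7) + (-5)·(-4) = 6
29·t² − 12·t + 16 = 0  ⇒  m = 6² − 29·16 = -428
m = -428 < 0,  v_rel·d = 6 > 0  ⇒  outside

inside=no margin=-428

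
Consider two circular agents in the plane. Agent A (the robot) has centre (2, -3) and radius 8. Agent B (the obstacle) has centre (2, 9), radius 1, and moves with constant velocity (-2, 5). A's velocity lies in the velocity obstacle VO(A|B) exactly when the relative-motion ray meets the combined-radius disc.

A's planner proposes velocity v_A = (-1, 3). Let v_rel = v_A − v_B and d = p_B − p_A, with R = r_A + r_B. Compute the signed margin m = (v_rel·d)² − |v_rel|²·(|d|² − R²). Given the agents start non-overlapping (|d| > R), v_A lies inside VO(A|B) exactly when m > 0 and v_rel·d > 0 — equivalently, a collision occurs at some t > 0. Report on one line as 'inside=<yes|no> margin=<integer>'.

d = (0, 12),  |d|² = 144;  R = 8+1 = 9,  c = 144−9² = 63
v_rel = (1, -2),  |v_rel|² = 5;  v_rel·d = (1)·(0) + (-2)·(12) = -24
5·t² + 48·t + 63 = 0  ⇒  m = (-24)² − 5·63 = 261
m = 261 > 0,  v_rel·d = -24 < 0  ⇒  outside

inside=no margin=261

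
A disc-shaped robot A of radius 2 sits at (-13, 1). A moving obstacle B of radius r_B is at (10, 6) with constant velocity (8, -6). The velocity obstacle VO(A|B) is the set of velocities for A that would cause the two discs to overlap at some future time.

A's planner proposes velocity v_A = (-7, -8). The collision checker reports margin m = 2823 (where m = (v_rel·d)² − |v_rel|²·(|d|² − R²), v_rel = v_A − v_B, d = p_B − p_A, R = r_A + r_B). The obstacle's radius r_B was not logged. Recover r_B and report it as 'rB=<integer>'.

m = 2823
d = (23, 5);  v_rel = (-15, -2),  |v_rel|² = 229
v_rel×d = (-15)·(5) − (-2)·(23) = -29
since m = R²·229 − (-29)²:  R² = (841 + 2823) / 229 = 16
R = √16 = 4  ⇒  r_B = 4 − 2 = 2

rB=2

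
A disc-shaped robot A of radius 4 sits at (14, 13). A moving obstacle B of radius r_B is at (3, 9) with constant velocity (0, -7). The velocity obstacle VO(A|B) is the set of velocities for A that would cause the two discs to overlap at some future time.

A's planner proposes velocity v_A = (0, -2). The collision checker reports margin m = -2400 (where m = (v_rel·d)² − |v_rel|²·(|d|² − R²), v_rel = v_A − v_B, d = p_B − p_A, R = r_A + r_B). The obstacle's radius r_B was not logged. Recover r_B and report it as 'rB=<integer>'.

m = -2400
d = (-11, -4);  v_rel = (0, 5),  |v_rel|² = 25
v_rel×d = (0)·(-4) − (5)·(-11) = 55
since m = R²·25 − 55²:  R² = (3025 + -2400) / 25 = 25
R = √25 = 5  ⇒  r_B = 5 − 4 = 1

rB=1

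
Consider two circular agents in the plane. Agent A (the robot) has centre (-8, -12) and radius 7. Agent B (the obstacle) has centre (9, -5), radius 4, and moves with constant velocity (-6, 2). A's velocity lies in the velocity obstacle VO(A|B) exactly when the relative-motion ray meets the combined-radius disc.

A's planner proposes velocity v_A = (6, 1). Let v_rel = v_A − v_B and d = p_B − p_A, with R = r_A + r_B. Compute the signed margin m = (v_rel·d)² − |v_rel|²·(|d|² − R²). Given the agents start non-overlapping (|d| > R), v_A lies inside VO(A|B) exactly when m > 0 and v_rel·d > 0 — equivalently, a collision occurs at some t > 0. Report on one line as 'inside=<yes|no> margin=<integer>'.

d = (17, 7),  |d|² = 338;  R = 7+4 = 11,  c = 338−11² = 217
v_rel = (12, -1),  |v_rel|² = 145;  v_rel·d = (12)·(17) + (-1)·(7) = 197
145·t² − 394·t + 217 = 0  ⇒  m = 197² − 145·217 = 7344
m = 7344 > 0,  v_rel·d = 197 > 0  ⇒  inside

inside=yes margin=7344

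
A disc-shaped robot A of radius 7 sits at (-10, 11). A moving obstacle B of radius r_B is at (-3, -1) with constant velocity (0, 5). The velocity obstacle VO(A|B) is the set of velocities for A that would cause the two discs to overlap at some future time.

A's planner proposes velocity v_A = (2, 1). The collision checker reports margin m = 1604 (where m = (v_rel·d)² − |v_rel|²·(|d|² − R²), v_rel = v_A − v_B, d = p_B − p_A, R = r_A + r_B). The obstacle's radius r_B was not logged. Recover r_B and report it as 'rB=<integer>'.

m = 1604
d = (7, -12);  v_rel = (2, -4),  |v_rel|² = 20
v_rel×d = (2)·(-12) − (-4)·(7) = 4
since m = R²·20 − 4²:  R² = (16 + 1604) / 20 = 81
R = √81 = 9  ⇒  r_B = 9 − 7 = 2

rB=2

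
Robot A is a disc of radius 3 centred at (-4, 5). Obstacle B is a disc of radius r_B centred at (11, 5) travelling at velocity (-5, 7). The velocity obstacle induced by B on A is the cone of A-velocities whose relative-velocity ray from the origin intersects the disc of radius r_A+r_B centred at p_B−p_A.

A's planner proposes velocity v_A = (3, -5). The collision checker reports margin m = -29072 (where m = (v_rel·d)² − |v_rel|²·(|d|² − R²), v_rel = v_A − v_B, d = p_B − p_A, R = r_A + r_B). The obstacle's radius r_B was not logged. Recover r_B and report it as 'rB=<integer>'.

m = -29072
d = (15, 0);  v_rel = (8, -12),  |v_rel|² = 208
v_rel×d = (8)·(0) − (-12)·(15) = 180
since m = R²·208 − 180²:  R² = (32400 + -29072) / 208 = 16
R = √16 = 4  ⇒  r_B = 4 − 3 = 1

rB=1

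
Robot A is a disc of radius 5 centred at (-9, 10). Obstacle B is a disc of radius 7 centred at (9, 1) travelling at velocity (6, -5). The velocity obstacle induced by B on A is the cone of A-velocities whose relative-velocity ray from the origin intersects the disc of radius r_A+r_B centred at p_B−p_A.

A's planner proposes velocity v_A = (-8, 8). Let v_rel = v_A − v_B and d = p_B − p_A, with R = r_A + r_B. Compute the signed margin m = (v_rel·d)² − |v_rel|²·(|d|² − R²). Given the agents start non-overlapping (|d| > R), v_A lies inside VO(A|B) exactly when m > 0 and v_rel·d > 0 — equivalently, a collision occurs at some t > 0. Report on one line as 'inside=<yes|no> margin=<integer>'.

d = (18, -9),  |d|² = 405;  R = 5+7 = 12,  c = 405−12² = 261
v_rel = (-14, 13),  |v_rel|² = 365;  v_rel·d = (-14)·(18) + (13)·(-9) = -369
365·t² + 738·t + 261 = 0  ⇒  m = (-369)² − 365·261 = 40896
m = 40896 > 0,  v_rel·d = -369 < 0  ⇒  outside

inside=no margin=40896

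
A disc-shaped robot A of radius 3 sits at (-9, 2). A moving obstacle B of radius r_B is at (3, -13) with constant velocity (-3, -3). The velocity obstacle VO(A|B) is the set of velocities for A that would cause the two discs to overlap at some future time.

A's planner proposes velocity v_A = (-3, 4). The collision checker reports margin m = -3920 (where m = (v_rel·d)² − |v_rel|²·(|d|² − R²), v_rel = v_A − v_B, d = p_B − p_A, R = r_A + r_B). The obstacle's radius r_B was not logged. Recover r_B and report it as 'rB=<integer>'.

m = -3920
d = (12, -15);  v_rel = (0, 7),  |v_rel|² = 49
v_rel×d = (0)·(-15) − (7)·(12) = -84
since m = R²·49 − (-84)²:  R² = (7056 + -3920) / 49 = 64
R = √64 = 8  ⇒  r_B = 8 − 3 = 5

rB=5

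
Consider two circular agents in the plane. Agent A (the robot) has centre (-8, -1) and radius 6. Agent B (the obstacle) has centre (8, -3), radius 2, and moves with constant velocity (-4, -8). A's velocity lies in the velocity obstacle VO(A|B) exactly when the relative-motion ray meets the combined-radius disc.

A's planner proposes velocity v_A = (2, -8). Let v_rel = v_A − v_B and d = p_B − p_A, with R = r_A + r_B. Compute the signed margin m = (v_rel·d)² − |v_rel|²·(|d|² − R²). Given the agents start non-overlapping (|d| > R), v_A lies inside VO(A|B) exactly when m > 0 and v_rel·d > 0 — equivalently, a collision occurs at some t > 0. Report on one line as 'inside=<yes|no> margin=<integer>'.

d = (16, -2),  |d|² = 260;  R = 6+2 = 8,  c = 260−8² = 196
v_rel = (6, 0),  |v_rel|² = 36;  v_rel·d = (6)·(16) + (0)·(-2) = 96
36·t² − 192·t + 196 = 0  ⇒  m = 96² − 36·196 = 2160
m = 2160 > 0,  v_rel·d = 96 > 0  ⇒  inside

inside=yes margin=2160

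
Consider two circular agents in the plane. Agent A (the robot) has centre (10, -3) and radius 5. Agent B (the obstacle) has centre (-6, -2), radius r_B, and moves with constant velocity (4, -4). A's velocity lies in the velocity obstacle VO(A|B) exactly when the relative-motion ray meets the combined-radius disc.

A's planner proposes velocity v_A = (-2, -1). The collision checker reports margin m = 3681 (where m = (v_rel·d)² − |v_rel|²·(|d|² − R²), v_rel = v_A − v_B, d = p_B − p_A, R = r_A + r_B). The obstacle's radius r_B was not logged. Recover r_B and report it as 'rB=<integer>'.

m = 3681
d = (-16, 1);  v_rel = (-6, 3),  |v_rel|² = 45
v_rel×d = (-6)·(1) − (3)·(-16) = 42
since m = R²·45 − 42²:  R² = (1764 + 3681) / 45 = 121
R = √121 = 11  ⇒  r_B = 11 − 5 = 6

rB=6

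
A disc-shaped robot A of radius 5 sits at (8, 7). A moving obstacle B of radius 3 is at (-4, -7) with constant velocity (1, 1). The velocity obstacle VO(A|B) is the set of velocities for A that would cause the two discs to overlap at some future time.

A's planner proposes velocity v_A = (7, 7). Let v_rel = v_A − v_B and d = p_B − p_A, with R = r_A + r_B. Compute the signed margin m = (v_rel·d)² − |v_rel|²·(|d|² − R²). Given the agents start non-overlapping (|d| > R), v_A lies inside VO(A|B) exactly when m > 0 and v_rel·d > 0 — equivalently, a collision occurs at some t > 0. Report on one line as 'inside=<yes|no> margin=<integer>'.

d = (-12, -14),  |d|² = 340;  R = 5+3 = 8,  c = 340−8² = 276
v_rel = (6, 6),  |v_rel|² = 72;  v_rel·d = (6)·(-12) + (6)·(-14) = -156
72·t² + 312·t + 276 = 0  ⇒  m = (-156)² − 72·276 = 4464
m = 4464 > 0,  v_rel·d = -156 < 0  ⇒  outside

inside=no margin=4464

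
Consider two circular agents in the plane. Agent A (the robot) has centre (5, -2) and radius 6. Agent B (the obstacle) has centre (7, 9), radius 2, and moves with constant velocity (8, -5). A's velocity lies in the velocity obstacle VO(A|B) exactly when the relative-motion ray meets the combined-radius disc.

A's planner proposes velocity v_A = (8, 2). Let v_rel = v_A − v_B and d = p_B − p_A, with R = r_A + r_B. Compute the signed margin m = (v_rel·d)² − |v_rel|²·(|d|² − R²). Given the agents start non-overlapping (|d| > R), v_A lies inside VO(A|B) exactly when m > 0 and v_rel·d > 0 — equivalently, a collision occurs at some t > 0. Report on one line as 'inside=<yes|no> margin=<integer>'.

d = (2, 11),  |d|² = 125;  R = 6+2 = 8,  c = 125−8² = 61
v_rel = (0, 7),  |v_rel|² = 49;  v_rel·d = (0)·(2) + (7)·(11) = 77
49·t² − 154·t + 61 = 0  ⇒  m = 77² − 49·61 = 2940
m = 2940 > 0,  v_rel·d = 77 > 0  ⇒  inside

inside=yes margin=2940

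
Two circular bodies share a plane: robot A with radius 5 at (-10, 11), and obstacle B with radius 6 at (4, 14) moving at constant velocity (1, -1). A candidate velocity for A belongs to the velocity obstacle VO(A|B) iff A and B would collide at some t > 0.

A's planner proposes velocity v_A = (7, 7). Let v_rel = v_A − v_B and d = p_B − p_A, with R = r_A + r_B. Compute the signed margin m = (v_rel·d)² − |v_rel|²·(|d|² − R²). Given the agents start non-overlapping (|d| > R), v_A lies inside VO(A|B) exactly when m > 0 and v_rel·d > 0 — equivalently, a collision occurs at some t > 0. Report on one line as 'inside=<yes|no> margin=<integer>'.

d = (14, 3),  |d|² = 205;  R = 5+6 = 11,  c = 205−11² = 84
v_rel = (6, 8),  |v_rel|² = 100;  v_rel·d = (6)·(14) + (8)·(3) = 108
100·t² − 216·t + 84 = 0  ⇒  m = 108² − 100·84 = 3264
m = 3264 > 0,  v_rel·d = 108 > 0  ⇒  inside

inside=yes margin=3264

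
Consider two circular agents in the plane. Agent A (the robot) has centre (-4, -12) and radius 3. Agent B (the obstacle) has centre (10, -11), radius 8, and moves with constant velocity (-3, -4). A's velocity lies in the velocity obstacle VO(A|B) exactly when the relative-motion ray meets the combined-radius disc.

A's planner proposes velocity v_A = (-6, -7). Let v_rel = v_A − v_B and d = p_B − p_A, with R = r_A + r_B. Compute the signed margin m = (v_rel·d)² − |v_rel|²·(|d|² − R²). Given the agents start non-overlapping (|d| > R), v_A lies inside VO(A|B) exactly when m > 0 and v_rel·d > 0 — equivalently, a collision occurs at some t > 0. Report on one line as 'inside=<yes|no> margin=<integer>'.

d = (14, 1),  |d|² = 197;  R = 3+8 = 11,  c = 197−11² = 76
v_rel = (-3, -3),  |v_rel|² = 18;  v_rel·d = (-3)·(14) + (-3)·(1) = -45
18·t² + 90·t + 76 = 0  ⇒  m = (-45)² − 18·76 = 657
m = 657 > 0,  v_rel·d = -45 < 0  ⇒  outside

inside=no margin=657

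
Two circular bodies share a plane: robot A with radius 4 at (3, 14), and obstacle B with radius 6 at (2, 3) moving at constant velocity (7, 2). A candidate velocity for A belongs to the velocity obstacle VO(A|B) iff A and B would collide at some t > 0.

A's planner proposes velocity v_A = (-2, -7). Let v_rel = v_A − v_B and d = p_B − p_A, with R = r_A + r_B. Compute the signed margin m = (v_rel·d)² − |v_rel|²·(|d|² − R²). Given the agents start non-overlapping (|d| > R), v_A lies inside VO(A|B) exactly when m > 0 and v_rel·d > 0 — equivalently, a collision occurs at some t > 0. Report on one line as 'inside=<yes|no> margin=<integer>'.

d = (-1, -11),  |d|² = 122;  R = 4+6 = 10,  c = 122−10² = 22
v_rel = (-9, -9),  |v_rel|² = 162;  v_rel·d = (-9)·(-1) + (-9)·(-11) = 108
162·t² − 216·t + 22 = 0  ⇒  m = 108² − 162·22 = 8100
m = 8100 > 0,  v_rel·d = 108 > 0  ⇒  inside

inside=yes margin=8100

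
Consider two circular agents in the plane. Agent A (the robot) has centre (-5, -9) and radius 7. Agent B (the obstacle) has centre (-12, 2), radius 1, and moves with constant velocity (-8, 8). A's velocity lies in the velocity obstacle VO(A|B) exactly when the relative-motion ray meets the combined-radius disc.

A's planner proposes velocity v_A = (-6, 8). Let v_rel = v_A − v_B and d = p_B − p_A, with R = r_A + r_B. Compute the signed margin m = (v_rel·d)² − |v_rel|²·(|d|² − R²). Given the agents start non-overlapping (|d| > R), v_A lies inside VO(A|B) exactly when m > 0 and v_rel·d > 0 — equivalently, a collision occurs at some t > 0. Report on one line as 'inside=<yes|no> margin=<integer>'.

d = (-7, 11),  |d|² = 170;  R = 7+1 = 8,  c = 170−8² = 106
v_rel = (2, 0),  |v_rel|² = 4;  v_rel·d = (2)·(-7) + (0)·(11) = -14
4·t² + 28·t + 106 = 0  ⇒  m = (-14)² − 4·106 = -228
m = -228 < 0,  v_rel·d = -14 < 0  ⇒  outside

inside=no margin=-228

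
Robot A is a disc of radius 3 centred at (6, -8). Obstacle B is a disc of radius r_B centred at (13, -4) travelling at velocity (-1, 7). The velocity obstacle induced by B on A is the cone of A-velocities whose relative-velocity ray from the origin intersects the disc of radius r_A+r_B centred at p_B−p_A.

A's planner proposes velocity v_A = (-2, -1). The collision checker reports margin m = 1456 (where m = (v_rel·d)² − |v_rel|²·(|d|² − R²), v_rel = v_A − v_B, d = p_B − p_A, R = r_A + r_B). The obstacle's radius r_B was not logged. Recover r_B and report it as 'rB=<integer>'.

m = 1456
d = (7, 4);  v_rel = (-1, -8),  |v_rel|² = 65
v_rel×d = (-1)·(4) − (-8)·(7) = 52
since m = R²·65 − 52²:  R² = (2704 + 1456) / 65 = 64
R = √64 = 8  ⇒  r_B = 8 − 3 = 5

rB=5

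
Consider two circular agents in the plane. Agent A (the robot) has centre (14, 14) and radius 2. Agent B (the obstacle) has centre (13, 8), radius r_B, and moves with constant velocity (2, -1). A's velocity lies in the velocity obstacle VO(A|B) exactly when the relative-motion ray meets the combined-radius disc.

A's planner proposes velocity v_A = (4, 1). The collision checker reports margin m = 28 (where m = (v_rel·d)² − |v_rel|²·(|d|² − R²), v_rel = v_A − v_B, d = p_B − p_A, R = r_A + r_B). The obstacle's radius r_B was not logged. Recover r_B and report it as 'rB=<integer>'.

m = 28
d = (-1, -6);  v_rel = (2, 2),  |v_rel|² = 8
v_rel×d = (2)·(-6) − (2)·(-1) = -10
since m = R²·8 − (-10)²:  R² = (100 + 28) / 8 = 16
R = √16 = 4  ⇒  r_B = 4 − 2 = 2

rB=2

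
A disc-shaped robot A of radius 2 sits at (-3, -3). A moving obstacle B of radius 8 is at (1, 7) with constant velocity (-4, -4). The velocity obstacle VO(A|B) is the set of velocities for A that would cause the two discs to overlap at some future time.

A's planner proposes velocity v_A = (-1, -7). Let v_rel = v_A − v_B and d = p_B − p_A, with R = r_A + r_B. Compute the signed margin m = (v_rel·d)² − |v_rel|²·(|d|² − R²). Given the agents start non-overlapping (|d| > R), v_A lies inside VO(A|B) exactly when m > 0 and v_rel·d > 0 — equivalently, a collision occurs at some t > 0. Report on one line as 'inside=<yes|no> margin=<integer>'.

d = (4, 10),  |d|² = 116;  R = 2+8 = 10,  c = 116−10² = 16
v_rel = (3, -3),  |v_rel|² = 18;  v_rel·d = (3)·(4) + (-3)·(10) = -18
18·t² + 36·t + 16 = 0  ⇒  m = (-18)² − 18·16 = 36
m = 36 > 0,  v_rel·d = -18 < 0  ⇒  outside

inside=no margin=36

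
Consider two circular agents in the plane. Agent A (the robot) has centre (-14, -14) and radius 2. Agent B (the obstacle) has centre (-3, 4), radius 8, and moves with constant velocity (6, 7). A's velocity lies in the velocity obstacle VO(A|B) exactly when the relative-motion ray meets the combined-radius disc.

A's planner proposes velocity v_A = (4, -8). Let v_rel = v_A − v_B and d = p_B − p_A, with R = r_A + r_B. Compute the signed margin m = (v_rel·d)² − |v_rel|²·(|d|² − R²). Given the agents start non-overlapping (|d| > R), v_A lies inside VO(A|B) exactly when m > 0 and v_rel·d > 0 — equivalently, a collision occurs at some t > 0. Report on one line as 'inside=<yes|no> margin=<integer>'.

d = (11, 18),  |d|² = 445;  R = 2+8 = 10,  c = 445−10² = 345
v_rel = (-2, -15),  |v_rel|² = 229;  v_rel·d = (-2)·(11) + (-15)·(18) = -292
229·t² + 584·t + 345 = 0  ⇒  m = (-292)² − 229·345 = 6259
m = 6259 > 0,  v_rel·d = -292 < 0  ⇒  outside

inside=no margin=6259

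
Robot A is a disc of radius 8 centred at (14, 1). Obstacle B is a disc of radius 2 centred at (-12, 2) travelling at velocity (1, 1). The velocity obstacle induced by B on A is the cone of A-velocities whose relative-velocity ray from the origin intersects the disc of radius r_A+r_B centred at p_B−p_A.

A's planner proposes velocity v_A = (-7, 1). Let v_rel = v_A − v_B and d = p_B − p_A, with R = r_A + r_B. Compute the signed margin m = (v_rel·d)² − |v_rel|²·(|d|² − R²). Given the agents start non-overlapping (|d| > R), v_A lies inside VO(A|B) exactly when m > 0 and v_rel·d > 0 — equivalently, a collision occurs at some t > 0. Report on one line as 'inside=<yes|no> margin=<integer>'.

d = (-26, 1),  |d|² = 677;  R = 8+2 = 10,  c = 677−10² = 577
v_rel = (-8, 0),  |v_rel|² = 64;  v_rel·d = (-8)·(-26) + (0)·(1) = 208
64·t² − 416·t + 577 = 0  ⇒  m = 208² − 64·577 = 6336
m = 6336 > 0,  v_rel·d = 208 > 0  ⇒  inside

inside=yes margin=6336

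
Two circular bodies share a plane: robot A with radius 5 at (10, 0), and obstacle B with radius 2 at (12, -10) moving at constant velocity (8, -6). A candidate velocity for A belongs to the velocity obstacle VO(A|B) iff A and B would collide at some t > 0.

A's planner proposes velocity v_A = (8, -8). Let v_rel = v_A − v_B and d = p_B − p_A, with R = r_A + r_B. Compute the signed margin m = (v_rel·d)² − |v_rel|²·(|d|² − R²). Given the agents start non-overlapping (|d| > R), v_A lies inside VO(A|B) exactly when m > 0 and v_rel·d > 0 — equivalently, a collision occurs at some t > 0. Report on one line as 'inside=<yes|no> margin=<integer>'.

d = (2, -10),  |d|² = 104;  R = 5+2 = 7,  c = 104−7² = 55
v_rel = (0, -2),  |v_rel|² = 4;  v_rel·d = (0)·(2) + (-2)·(-10) = 20
4·t² − 40·t + 55 = 0  ⇒  m = 20² − 4·55 = 180
m = 180 > 0,  v_rel·d = 20 > 0  ⇒  inside

inside=yes margin=180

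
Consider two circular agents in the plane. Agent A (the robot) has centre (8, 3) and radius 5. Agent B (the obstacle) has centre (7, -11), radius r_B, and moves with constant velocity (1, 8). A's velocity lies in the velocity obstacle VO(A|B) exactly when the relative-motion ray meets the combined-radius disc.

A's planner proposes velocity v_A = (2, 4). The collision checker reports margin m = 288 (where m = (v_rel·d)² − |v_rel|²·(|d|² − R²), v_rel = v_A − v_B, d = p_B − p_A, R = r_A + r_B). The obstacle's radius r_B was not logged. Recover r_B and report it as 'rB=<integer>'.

m = 288
d = (-1, -14);  v_rel = (1, -4),  |v_rel|² = 17
v_rel×d = (1)·(-14) − (-4)·(-1) = -18
since m = R²·17 − (-18)²:  R² = (324 + 288) / 17 = 36
R = √36 = 6  ⇒  r_B = 6 − 5 = 1

rB=1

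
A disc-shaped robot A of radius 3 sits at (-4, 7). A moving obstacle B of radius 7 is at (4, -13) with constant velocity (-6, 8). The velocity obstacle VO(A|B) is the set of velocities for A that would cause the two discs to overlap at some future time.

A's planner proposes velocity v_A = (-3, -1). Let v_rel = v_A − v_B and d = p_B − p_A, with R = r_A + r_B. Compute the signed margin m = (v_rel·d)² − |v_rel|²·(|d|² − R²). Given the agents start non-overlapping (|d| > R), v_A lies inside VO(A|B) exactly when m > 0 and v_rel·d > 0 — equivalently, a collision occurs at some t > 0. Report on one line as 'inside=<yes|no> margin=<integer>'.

d = (8, -20),  |d|² = 464;  R = 3+7 = 10,  c = 464−10² = 364
v_rel = (3, -9),  |v_rel|² = 90;  v_rel·d = (3)·(8) + (-9)·(-20) = 204
90·t² − 408·t + 364 = 0  ⇒  m = 204² − 90·364 = 8856
m = 8856 > 0,  v_rel·d = 204 > 0  ⇒  inside

inside=yes margin=8856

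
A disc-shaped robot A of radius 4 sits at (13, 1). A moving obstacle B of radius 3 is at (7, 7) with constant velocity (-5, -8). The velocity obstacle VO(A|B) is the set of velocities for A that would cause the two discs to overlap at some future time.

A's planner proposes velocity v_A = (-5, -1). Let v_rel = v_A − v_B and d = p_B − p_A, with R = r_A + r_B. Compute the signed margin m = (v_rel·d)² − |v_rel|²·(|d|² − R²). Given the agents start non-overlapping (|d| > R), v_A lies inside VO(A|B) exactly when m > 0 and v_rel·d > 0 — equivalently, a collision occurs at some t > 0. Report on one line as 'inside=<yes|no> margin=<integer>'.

d = (-6, 6),  |d|² = 72;  R = 4+3 = 7,  c = 72−7² = 23
v_rel = (0, 7),  |v_rel|² = 49;  v_rel·d = (0)·(-6) + (7)·(6) = 42
49·t² − 84·t + 23 = 0  ⇒  m = 42² − 49·23 = 637
m = 637 > 0,  v_rel·d = 42 > 0  ⇒  inside

inside=yes margin=637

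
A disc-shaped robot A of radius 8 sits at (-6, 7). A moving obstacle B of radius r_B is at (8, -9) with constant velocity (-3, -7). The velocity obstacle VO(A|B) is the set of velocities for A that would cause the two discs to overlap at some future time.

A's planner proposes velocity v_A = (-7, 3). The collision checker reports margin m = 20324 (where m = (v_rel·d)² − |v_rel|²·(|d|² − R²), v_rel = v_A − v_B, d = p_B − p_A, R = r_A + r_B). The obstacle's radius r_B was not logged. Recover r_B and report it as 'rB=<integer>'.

m = 20324
d = (14, -16);  v_rel = (-4, 10),  |v_rel|² = 116
v_rel×d = (-4)·(-16) − (10)·(14) = -76
since m = R²·116 − (-76)²:  R² = (5776 + 20324) / 116 = 225
R = √225 = 15  ⇒  r_B = 15 − 8 = 7

rB=7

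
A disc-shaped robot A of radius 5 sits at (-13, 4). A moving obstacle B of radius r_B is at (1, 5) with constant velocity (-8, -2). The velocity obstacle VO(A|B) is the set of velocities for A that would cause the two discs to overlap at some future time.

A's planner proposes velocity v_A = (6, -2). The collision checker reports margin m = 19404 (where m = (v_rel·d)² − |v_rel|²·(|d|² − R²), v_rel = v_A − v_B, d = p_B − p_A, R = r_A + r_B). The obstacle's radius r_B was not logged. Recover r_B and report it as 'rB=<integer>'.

m = 19404
d = (14, 1);  v_rel = (14, 0),  |v_rel|² = 196
v_rel×d = (14)·(1) − (0)·(14) = 14
since m = R²·196 − 14²:  R² = (196 + 19404) / 196 = 100
R = √100 = 10  ⇒  r_B = 10 − 5 = 5

rB=5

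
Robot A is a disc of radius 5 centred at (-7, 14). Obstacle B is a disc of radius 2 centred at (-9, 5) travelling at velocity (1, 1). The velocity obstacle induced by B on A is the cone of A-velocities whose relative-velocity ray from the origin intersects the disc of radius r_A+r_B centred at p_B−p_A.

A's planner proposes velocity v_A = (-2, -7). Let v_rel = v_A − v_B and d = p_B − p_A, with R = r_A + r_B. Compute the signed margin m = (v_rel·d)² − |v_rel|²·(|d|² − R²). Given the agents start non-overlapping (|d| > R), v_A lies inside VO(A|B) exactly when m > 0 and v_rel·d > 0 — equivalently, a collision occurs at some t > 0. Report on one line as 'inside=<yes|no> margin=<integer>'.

d = (-2, -9),  |d|² = 85;  R = 5+2 = 7,  c = 85−7² = 36
v_rel = (-3, -8),  |v_rel|² = 73;  v_rel·d = (-3)·(-2) + (-8)·(-9) = 78
73·t² − 156·t + 36 = 0  ⇒  m = 78² − 73·36 = 3456
m = 3456 > 0,  v_rel·d = 78 > 0  ⇒  inside

inside=yes margin=3456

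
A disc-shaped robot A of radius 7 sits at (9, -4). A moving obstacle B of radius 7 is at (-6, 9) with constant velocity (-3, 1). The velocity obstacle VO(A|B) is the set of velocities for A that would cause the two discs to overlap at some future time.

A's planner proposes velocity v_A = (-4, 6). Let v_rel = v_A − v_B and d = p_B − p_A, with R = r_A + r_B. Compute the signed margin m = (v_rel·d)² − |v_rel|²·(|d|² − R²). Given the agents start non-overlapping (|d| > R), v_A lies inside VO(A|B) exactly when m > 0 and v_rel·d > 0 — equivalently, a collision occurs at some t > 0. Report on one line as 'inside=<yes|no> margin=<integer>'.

d = (-15, 13),  |d|² = 394;  R = 7+7 = 14,  c = 394−14² = 198
v_rel = (-1, 5),  |v_rel|² = 26;  v_rel·d = (-1)·(-15) + (5)·(13) = 80
26·t² − 160·t + 198 = 0  ⇒  m = 80² − 26·198 = 1252
m = 1252 > 0,  v_rel·d = 80 > 0  ⇒  inside

inside=yes margin=1252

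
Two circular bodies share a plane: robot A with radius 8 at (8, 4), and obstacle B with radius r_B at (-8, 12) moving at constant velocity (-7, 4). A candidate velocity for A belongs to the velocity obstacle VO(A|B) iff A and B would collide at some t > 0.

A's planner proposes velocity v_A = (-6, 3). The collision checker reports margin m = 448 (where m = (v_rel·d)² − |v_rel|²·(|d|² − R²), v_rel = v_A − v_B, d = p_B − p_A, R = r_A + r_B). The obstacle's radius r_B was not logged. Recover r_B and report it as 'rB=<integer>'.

m = 448
d = (-16, 8);  v_rel = (1, -1),  |v_rel|² = 2
v_rel×d = (1)·(8) − (-1)·(-16) = -8
since m = R²·2 − (-8)²:  R² = (64 + 448) / 2 = 256
R = √256 = 16  ⇒  r_B = 16 − 8 = 8

rB=8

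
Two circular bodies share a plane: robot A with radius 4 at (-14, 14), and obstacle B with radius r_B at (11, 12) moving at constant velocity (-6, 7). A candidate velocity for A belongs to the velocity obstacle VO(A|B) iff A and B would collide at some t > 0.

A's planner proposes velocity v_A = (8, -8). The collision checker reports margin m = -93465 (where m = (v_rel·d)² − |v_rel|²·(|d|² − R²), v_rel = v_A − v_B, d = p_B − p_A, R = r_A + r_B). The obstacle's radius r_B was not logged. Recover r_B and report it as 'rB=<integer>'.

m = -93465
d = (25, -2);  v_rel = (14, -15),  |v_rel|² = 421
v_rel×d = (14)·(-2) − (-15)·(25) = 347
since m = R²·421 − 347²:  R² = (120409 + -93465) / 421 = 64
R = √64 = 8  ⇒  r_B = 8 − 4 = 4

rB=4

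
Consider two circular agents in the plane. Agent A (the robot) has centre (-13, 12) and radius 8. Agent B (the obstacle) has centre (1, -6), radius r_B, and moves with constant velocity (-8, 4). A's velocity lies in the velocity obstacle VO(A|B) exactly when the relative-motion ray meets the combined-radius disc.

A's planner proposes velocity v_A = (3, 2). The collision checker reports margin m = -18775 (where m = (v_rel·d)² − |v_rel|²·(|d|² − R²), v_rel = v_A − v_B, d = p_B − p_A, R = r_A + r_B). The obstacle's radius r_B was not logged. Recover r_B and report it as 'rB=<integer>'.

m = -18775
d = (14, -18);  v_rel = (11, -2),  |v_rel|² = 125
v_rel×d = (11)·(-18) − (-2)·(14) = -170
since m = R²·125 − (-170)²:  R² = (28900 + -18775) / 125 = 81
R = √81 = 9  ⇒  r_B = 9 − 8 = 1

rB=1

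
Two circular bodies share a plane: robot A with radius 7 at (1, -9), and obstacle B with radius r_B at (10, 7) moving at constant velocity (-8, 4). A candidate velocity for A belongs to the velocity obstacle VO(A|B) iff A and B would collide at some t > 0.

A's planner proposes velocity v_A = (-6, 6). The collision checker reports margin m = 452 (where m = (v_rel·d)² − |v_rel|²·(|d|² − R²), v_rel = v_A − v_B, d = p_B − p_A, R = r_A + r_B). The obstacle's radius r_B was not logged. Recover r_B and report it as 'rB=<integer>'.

m = 452
d = (9, 16);  v_rel = (2, 2),  |v_rel|² = 8
v_rel×d = (2)·(16) − (2)·(9) = 14
since m = R²·8 − 14²:  R² = (196 + 452) / 8 = 81
R = √81 = 9  ⇒  r_B = 9 − 7 = 2

rB=2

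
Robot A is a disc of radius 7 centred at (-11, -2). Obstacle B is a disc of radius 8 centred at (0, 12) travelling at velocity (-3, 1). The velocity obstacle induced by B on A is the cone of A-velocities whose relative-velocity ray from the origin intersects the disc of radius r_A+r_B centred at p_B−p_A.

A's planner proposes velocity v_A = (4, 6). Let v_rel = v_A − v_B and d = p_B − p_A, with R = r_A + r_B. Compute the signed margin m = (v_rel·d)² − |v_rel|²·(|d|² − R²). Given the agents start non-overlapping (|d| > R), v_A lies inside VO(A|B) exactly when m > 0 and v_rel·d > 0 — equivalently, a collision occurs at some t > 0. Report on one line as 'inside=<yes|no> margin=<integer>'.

d = (11, 14),  |d|² = 317;  R = 7+8 = 15,  c = 317−15² = 92
v_rel = (7, 5),  |v_rel|² = 74;  v_rel·d = (7)·(11) + (5)·(14) = 147
74·t² − 294·t + 92 = 0  ⇒  m = 147² − 74·92 = 14801
m = 14801 > 0,  v_rel·d = 147 > 0  ⇒  inside

inside=yes margin=14801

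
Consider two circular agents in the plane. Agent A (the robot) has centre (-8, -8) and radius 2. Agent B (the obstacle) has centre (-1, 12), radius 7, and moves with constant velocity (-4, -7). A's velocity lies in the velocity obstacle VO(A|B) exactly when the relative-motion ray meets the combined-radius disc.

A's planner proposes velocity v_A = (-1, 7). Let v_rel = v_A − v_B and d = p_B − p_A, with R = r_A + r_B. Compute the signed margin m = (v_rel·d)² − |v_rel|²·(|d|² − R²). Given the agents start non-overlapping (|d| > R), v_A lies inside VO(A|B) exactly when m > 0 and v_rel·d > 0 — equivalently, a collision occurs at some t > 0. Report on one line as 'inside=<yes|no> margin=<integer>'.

d = (7, 20),  |d|² = 449;  R = 2+7 = 9,  c = 449−9² = 368
v_rel = (3, 14),  |v_rel|² = 205;  v_rel·d = (3)·(7) + (14)·(20) = 301
205·t² − 602·t + 368 = 0  ⇒  m = 301² − 205·368 = 15161
m = 15161 > 0,  v_rel·d = 301 > 0  ⇒  inside

inside=yes margin=15161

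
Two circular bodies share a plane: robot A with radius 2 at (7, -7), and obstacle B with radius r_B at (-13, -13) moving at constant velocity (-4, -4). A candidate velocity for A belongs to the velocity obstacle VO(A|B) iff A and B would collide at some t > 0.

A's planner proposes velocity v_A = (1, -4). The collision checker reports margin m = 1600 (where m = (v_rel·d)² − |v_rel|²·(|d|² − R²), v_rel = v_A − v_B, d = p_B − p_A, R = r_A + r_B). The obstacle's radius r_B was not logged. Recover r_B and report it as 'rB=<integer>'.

m = 1600
d = (-20, -6);  v_rel = (5, 0),  |v_rel|² = 25
v_rel×d = (5)·(-6) − (0)·(-20) = -30
since m = R²·25 − (-30)²:  R² = (900 + 1600) / 25 = 100
R = √100 = 10  ⇒  r_B = 10 − 2 = 8

rB=8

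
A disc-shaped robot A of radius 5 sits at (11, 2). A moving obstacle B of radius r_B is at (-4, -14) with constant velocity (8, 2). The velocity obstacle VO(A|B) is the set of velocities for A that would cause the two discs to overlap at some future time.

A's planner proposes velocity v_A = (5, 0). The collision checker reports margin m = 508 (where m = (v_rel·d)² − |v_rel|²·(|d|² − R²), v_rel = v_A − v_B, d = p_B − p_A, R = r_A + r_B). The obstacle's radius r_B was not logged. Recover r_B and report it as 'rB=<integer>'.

m = 508
d = (-15, -16);  v_rel = (-3, -2),  |v_rel|² = 13
v_rel×d = (-3)·(-16) − (-2)·(-15) = 18
since m = R²·13 − 18²:  R² = (324 + 508) / 13 = 64
R = √64 = 8  ⇒  r_B = 8 − 5 = 3

rB=3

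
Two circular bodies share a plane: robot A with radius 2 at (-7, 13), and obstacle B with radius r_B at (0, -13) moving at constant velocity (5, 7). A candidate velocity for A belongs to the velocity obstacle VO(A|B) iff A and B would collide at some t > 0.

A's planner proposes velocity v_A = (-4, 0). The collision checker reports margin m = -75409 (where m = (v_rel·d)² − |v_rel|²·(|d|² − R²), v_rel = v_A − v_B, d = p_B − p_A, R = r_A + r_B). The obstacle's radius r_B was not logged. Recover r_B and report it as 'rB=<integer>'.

m = -75409
d = (7, -26);  v_rel = (-9, -7),  |v_rel|² = 130
v_rel×d = (-9)·(-26) − (-7)·(7) = 283
since m = R²·130 − 283²:  R² = (80089 + -75409) / 130 = 36
R = √36 = 6  ⇒  r_B = 6 − 2 = 4

rB=4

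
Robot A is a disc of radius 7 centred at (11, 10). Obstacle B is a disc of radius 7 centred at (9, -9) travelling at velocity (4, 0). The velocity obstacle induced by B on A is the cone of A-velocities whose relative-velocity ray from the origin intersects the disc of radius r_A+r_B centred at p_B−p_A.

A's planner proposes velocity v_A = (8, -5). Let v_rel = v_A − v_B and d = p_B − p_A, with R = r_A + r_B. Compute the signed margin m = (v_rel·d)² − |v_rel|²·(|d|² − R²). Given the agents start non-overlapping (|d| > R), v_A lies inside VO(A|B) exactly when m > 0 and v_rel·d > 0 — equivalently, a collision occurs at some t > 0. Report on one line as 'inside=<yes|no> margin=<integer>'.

d = (-2, -19),  |d|² = 365;  R = 7+7 = 14,  c = 365−14² = 169
v_rel = (4, -5),  |v_rel|² = 41;  v_rel·d = (4)·(-2) + (-5)·(-19) = 87
41·t² − 174·t + 169 = 0  ⇒  m = 87² − 41·169 = 640
m = 640 > 0,  v_rel·d = 87 > 0  ⇒  inside

inside=yes margin=640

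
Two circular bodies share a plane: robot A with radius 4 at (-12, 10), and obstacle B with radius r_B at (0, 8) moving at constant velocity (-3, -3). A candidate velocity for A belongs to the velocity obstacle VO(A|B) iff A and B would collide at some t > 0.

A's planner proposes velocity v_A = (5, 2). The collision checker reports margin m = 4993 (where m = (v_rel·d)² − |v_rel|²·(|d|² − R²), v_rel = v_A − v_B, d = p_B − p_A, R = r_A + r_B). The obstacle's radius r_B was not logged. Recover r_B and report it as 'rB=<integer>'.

m = 4993
d = (12, -2);  v_rel = (8, 5),  |v_rel|² = 89
v_rel×d = (8)·(-2) − (5)·(12) = -76
since m = R²·89 − (-76)²:  R² = (5776 + 4993) / 89 = 121
R = √121 = 11  ⇒  r_B = 11 − 4 = 7

rB=7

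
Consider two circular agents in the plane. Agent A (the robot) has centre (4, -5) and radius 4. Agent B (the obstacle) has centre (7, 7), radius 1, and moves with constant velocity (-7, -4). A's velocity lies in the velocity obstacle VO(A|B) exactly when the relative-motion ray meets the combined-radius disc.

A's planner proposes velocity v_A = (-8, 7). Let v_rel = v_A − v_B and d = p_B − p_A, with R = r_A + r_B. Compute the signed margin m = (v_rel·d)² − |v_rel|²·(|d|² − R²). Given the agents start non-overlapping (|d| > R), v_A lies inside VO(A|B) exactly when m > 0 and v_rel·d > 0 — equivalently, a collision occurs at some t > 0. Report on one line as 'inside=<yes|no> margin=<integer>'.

d = (3, 12),  |d|² = 153;  R = 4+1 = 5,  c = 153−5² = 128
v_rel = (-1, 11),  |v_rel|² = 122;  v_rel·d = (-1)·(3) + (11)·(12) = 129
122·t² − 258·t + 128 = 0  ⇒  m = 129² − 122·128 = 1025
m = 1025 > 0,  v_rel·d = 129 > 0  ⇒  inside

inside=yes margin=1025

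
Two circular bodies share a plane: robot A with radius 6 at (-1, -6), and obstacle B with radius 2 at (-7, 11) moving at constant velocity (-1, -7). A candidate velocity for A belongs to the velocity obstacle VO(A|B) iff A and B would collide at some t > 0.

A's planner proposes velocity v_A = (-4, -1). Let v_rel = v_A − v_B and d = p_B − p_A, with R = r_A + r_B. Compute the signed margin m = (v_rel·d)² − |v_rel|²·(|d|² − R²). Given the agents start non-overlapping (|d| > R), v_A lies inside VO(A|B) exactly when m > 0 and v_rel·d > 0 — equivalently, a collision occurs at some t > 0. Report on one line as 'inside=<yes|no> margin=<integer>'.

d = (-6, 17),  |d|² = 325;  R = 6+2 = 8,  c = 325−8² = 261
v_rel = (-3, 6),  |v_rel|² = 45;  v_rel·d = (-3)·(-6) + (6)·(17) = 120
45·t² − 240·t + 261 = 0  ⇒  m = 120² − 45·261 = 2655
m = 2655 > 0,  v_rel·d = 120 > 0  ⇒  inside

inside=yes margin=2655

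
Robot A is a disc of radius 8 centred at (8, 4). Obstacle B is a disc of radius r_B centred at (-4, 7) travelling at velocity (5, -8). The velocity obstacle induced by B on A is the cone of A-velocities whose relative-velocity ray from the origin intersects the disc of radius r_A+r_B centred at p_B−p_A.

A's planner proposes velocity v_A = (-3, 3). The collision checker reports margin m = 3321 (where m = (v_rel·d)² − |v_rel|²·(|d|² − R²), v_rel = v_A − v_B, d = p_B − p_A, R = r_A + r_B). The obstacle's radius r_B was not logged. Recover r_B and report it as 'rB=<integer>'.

m = 3321
d = (-12, 3);  v_rel = (-8, 11),  |v_rel|² = 185
v_rel×d = (-8)·(3) − (11)·(-12) = 108
since m = R²·185 − 108²:  R² = (11664 + 3321) / 185 = 81
R = √81 = 9  ⇒  r_B = 9 − 8 = 1

rB=1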